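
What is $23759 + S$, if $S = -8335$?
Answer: $15424$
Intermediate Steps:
$23759 + S = 23759 - 8335 = 15424$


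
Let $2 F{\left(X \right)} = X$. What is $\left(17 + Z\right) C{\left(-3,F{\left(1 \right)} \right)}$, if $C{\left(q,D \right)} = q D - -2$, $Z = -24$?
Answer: $- \frac{7}{2} \approx -3.5$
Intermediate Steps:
$F{\left(X \right)} = \frac{X}{2}$
$C{\left(q,D \right)} = 2 + D q$ ($C{\left(q,D \right)} = D q + 2 = 2 + D q$)
$\left(17 + Z\right) C{\left(-3,F{\left(1 \right)} \right)} = \left(17 - 24\right) \left(2 + \frac{1}{2} \cdot 1 \left(-3\right)\right) = - 7 \left(2 + \frac{1}{2} \left(-3\right)\right) = - 7 \left(2 - \frac{3}{2}\right) = \left(-7\right) \frac{1}{2} = - \frac{7}{2}$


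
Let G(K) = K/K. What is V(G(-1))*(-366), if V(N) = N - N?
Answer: 0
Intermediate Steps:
G(K) = 1
V(N) = 0
V(G(-1))*(-366) = 0*(-366) = 0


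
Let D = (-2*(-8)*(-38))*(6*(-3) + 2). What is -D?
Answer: -9728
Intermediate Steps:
D = 9728 (D = (16*(-38))*(-18 + 2) = -608*(-16) = 9728)
-D = -1*9728 = -9728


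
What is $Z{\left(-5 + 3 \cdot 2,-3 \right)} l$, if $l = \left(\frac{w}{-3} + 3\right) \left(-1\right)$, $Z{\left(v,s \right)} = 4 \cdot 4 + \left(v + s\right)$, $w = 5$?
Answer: $- \frac{56}{3} \approx -18.667$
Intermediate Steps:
$Z{\left(v,s \right)} = 16 + s + v$ ($Z{\left(v,s \right)} = 16 + \left(s + v\right) = 16 + s + v$)
$l = - \frac{4}{3}$ ($l = \left(\frac{5}{-3} + 3\right) \left(-1\right) = \left(5 \left(- \frac{1}{3}\right) + 3\right) \left(-1\right) = \left(- \frac{5}{3} + 3\right) \left(-1\right) = \frac{4}{3} \left(-1\right) = - \frac{4}{3} \approx -1.3333$)
$Z{\left(-5 + 3 \cdot 2,-3 \right)} l = \left(16 - 3 + \left(-5 + 3 \cdot 2\right)\right) \left(- \frac{4}{3}\right) = \left(16 - 3 + \left(-5 + 6\right)\right) \left(- \frac{4}{3}\right) = \left(16 - 3 + 1\right) \left(- \frac{4}{3}\right) = 14 \left(- \frac{4}{3}\right) = - \frac{56}{3}$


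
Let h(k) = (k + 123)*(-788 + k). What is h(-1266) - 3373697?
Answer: -1025975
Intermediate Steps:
h(k) = (-788 + k)*(123 + k) (h(k) = (123 + k)*(-788 + k) = (-788 + k)*(123 + k))
h(-1266) - 3373697 = (-96924 + (-1266)² - 665*(-1266)) - 3373697 = (-96924 + 1602756 + 841890) - 3373697 = 2347722 - 3373697 = -1025975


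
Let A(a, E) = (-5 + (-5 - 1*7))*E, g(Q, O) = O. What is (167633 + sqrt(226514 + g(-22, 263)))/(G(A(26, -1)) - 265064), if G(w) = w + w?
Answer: -167633/265030 - sqrt(226777)/265030 ≈ -0.63430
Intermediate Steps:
A(a, E) = -17*E (A(a, E) = (-5 + (-5 - 7))*E = (-5 - 12)*E = -17*E)
G(w) = 2*w
(167633 + sqrt(226514 + g(-22, 263)))/(G(A(26, -1)) - 265064) = (167633 + sqrt(226514 + 263))/(2*(-17*(-1)) - 265064) = (167633 + sqrt(226777))/(2*17 - 265064) = (167633 + sqrt(226777))/(34 - 265064) = (167633 + sqrt(226777))/(-265030) = (167633 + sqrt(226777))*(-1/265030) = -167633/265030 - sqrt(226777)/265030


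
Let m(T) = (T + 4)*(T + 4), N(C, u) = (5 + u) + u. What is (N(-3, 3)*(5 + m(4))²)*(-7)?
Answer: -366597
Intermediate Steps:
N(C, u) = 5 + 2*u
m(T) = (4 + T)² (m(T) = (4 + T)*(4 + T) = (4 + T)²)
(N(-3, 3)*(5 + m(4))²)*(-7) = ((5 + 2*3)*(5 + (4 + 4)²)²)*(-7) = ((5 + 6)*(5 + 8²)²)*(-7) = (11*(5 + 64)²)*(-7) = (11*69²)*(-7) = (11*4761)*(-7) = 52371*(-7) = -366597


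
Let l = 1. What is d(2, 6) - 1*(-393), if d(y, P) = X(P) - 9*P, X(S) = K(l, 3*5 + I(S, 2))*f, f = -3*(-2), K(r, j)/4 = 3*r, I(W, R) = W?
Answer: 411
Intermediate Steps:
K(r, j) = 12*r (K(r, j) = 4*(3*r) = 12*r)
f = 6
X(S) = 72 (X(S) = (12*1)*6 = 12*6 = 72)
d(y, P) = 72 - 9*P
d(2, 6) - 1*(-393) = (72 - 9*6) - 1*(-393) = (72 - 54) + 393 = 18 + 393 = 411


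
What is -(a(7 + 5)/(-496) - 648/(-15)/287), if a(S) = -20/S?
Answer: -328583/2135280 ≈ -0.15388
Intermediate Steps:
-(a(7 + 5)/(-496) - 648/(-15)/287) = -(-20/(7 + 5)/(-496) - 648/(-15)/287) = -(-20/12*(-1/496) - 648*(-1/15)*(1/287)) = -(-20*1/12*(-1/496) + (216/5)*(1/287)) = -(-5/3*(-1/496) + 216/1435) = -(5/1488 + 216/1435) = -1*328583/2135280 = -328583/2135280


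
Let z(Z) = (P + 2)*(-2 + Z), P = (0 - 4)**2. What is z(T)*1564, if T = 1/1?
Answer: -28152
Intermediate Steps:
T = 1
P = 16 (P = (-4)**2 = 16)
z(Z) = -36 + 18*Z (z(Z) = (16 + 2)*(-2 + Z) = 18*(-2 + Z) = -36 + 18*Z)
z(T)*1564 = (-36 + 18*1)*1564 = (-36 + 18)*1564 = -18*1564 = -28152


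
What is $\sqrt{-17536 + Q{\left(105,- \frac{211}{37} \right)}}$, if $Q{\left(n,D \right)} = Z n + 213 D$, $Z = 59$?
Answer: $\frac{4 i \sqrt{1074295}}{37} \approx 112.05 i$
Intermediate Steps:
$Q{\left(n,D \right)} = 59 n + 213 D$
$\sqrt{-17536 + Q{\left(105,- \frac{211}{37} \right)}} = \sqrt{-17536 + \left(59 \cdot 105 + 213 \left(- \frac{211}{37}\right)\right)} = \sqrt{-17536 + \left(6195 + 213 \left(\left(-211\right) \frac{1}{37}\right)\right)} = \sqrt{-17536 + \left(6195 + 213 \left(- \frac{211}{37}\right)\right)} = \sqrt{-17536 + \left(6195 - \frac{44943}{37}\right)} = \sqrt{-17536 + \frac{184272}{37}} = \sqrt{- \frac{464560}{37}} = \frac{4 i \sqrt{1074295}}{37}$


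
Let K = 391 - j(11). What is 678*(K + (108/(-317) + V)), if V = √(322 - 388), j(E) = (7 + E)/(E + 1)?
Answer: 83640453/317 + 678*I*√66 ≈ 2.6385e+5 + 5508.1*I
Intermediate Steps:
j(E) = (7 + E)/(1 + E)
V = I*√66 (V = √(-66) = I*√66 ≈ 8.124*I)
K = 779/2 (K = 391 - (7 + 11)/(1 + 11) = 391 - 18/12 = 391 - 1*3/2 = 391 - 3/2 = 779/2 ≈ 389.50)
678*(K + (108/(-317) + V)) = 678*(779/2 + (108/(-317) + I*√66)) = 678*(779/2 + (108*(-1/317) + I*√66)) = 678*(779/2 + (-108/317 + I*√66)) = 678*(246727/634 + I*√66) = 83640453/317 + 678*I*√66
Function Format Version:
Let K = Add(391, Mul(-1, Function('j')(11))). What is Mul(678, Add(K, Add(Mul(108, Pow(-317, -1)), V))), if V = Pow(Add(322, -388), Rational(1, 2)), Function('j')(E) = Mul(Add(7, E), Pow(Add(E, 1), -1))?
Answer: Add(Rational(83640453, 317), Mul(678, I, Pow(66, Rational(1, 2)))) ≈ Add(2.6385e+5, Mul(5508.1, I))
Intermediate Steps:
Function('j')(E) = Mul(Pow(Add(1, E), -1), Add(7, E)) (Function('j')(E) = Mul(Add(7, E), Pow(Add(1, E), -1)) = Mul(Pow(Add(1, E), -1), Add(7, E)))
V = Mul(I, Pow(66, Rational(1, 2))) (V = Pow(-66, Rational(1, 2)) = Mul(I, Pow(66, Rational(1, 2))) ≈ Mul(8.1240, I))
K = Rational(779, 2) (K = Add(391, Mul(-1, Mul(Pow(Add(1, 11), -1), Add(7, 11)))) = Add(391, Mul(-1, Mul(Pow(12, -1), 18))) = Add(391, Mul(-1, Mul(Rational(1, 12), 18))) = Add(391, Mul(-1, Rational(3, 2))) = Add(391, Rational(-3, 2)) = Rational(779, 2) ≈ 389.50)
Mul(678, Add(K, Add(Mul(108, Pow(-317, -1)), V))) = Mul(678, Add(Rational(779, 2), Add(Mul(108, Pow(-317, -1)), Mul(I, Pow(66, Rational(1, 2)))))) = Mul(678, Add(Rational(779, 2), Add(Mul(108, Rational(-1, 317)), Mul(I, Pow(66, Rational(1, 2)))))) = Mul(678, Add(Rational(779, 2), Add(Rational(-108, 317), Mul(I, Pow(66, Rational(1, 2)))))) = Mul(678, Add(Rational(246727, 634), Mul(I, Pow(66, Rational(1, 2))))) = Add(Rational(83640453, 317), Mul(678, I, Pow(66, Rational(1, 2))))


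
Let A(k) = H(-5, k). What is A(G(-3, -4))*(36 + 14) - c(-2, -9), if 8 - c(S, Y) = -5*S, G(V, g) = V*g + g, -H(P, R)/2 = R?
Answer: -798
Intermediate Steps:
H(P, R) = -2*R
G(V, g) = g + V*g
A(k) = -2*k
c(S, Y) = 8 + 5*S (c(S, Y) = 8 - (-5)*S = 8 + 5*S)
A(G(-3, -4))*(36 + 14) - c(-2, -9) = (-(-8)*(1 - 3))*(36 + 14) - (8 + 5*(-2)) = -(-8)*(-2)*50 - (8 - 10) = -2*8*50 - 1*(-2) = -16*50 + 2 = -800 + 2 = -798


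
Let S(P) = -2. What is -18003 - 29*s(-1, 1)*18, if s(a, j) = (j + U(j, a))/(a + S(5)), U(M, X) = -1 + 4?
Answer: -17307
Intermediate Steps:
U(M, X) = 3
s(a, j) = (3 + j)/(-2 + a) (s(a, j) = (j + 3)/(a - 2) = (3 + j)/(-2 + a))
-18003 - 29*s(-1, 1)*18 = -18003 - 29*(3 + 1)/(-2 - 1)*18 = -18003 - 29*4/(-3)*18 = -18003 - (-29)*4/3*18 = -18003 - 29*(-4/3)*18 = -18003 + (116/3)*18 = -18003 + 696 = -17307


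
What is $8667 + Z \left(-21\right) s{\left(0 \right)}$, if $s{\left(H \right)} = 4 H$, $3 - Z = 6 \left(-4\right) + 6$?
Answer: $8667$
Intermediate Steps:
$Z = 21$ ($Z = 3 - \left(6 \left(-4\right) + 6\right) = 3 - \left(-24 + 6\right) = 3 - -18 = 3 + 18 = 21$)
$8667 + Z \left(-21\right) s{\left(0 \right)} = 8667 + 21 \left(-21\right) 4 \cdot 0 = 8667 - 0 = 8667 + 0 = 8667$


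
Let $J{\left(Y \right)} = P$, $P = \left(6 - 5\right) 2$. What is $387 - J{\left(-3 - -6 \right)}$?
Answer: $385$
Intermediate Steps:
$P = 2$ ($P = \left(6 - 5\right) 2 = 1 \cdot 2 = 2$)
$J{\left(Y \right)} = 2$
$387 - J{\left(-3 - -6 \right)} = 387 - 2 = 385$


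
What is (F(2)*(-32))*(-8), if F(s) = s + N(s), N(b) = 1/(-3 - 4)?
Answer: 3328/7 ≈ 475.43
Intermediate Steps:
N(b) = -⅐ (N(b) = 1/(-7) = -⅐)
F(s) = -⅐ + s (F(s) = s - ⅐ = -⅐ + s)
(F(2)*(-32))*(-8) = ((-⅐ + 2)*(-32))*(-8) = ((13/7)*(-32))*(-8) = -416/7*(-8) = 3328/7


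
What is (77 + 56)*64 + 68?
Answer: 8580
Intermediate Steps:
(77 + 56)*64 + 68 = 133*64 + 68 = 8512 + 68 = 8580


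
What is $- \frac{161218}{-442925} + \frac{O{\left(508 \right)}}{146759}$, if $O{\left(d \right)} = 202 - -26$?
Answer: $\frac{23761179362}{65003230075} \approx 0.36554$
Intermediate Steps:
$O{\left(d \right)} = 228$ ($O{\left(d \right)} = 202 + 26 = 228$)
$- \frac{161218}{-442925} + \frac{O{\left(508 \right)}}{146759} = - \frac{161218}{-442925} + \frac{228}{146759} = \left(-161218\right) \left(- \frac{1}{442925}\right) + 228 \cdot \frac{1}{146759} = \frac{161218}{442925} + \frac{228}{146759} = \frac{23761179362}{65003230075}$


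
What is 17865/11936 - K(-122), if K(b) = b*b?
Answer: -177637559/11936 ≈ -14883.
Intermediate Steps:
K(b) = b**2
17865/11936 - K(-122) = 17865/11936 - 1*(-122)**2 = 17865*(1/11936) - 1*14884 = 17865/11936 - 14884 = -177637559/11936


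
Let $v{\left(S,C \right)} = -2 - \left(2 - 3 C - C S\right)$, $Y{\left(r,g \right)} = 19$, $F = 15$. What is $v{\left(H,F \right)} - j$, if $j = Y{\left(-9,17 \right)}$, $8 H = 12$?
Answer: $\frac{89}{2} \approx 44.5$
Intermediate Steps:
$H = \frac{3}{2}$ ($H = \frac{1}{8} \cdot 12 = \frac{3}{2} \approx 1.5$)
$v{\left(S,C \right)} = -4 + 3 C + C S$ ($v{\left(S,C \right)} = -2 - \left(2 - 3 C - C S\right) = -2 + \left(-2 + 3 C + C S\right) = -4 + 3 C + C S$)
$j = 19$
$v{\left(H,F \right)} - j = \left(-4 + 3 \cdot 15 + 15 \cdot \frac{3}{2}\right) - 19 = \left(-4 + 45 + \frac{45}{2}\right) - 19 = \frac{127}{2} - 19 = \frac{89}{2}$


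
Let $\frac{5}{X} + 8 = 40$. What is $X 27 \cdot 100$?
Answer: $\frac{3375}{8} \approx 421.88$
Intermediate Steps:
$X = \frac{5}{32}$ ($X = \frac{5}{-8 + 40} = \frac{5}{32} \approx 0.15625$)
$X 27 \cdot 100 = \frac{5}{32} \cdot 27 \cdot 100 = \frac{135}{32} \cdot 100 = \frac{3375}{8}$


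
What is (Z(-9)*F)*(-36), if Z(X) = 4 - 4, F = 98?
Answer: 0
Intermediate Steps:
Z(X) = 0
(Z(-9)*F)*(-36) = (0*98)*(-36) = 0*(-36) = 0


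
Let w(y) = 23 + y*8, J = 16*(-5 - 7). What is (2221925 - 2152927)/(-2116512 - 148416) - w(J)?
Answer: 1713383533/1132464 ≈ 1513.0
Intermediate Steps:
J = -192 (J = 16*(-12) = -192)
w(y) = 23 + 8*y
(2221925 - 2152927)/(-2116512 - 148416) - w(J) = (2221925 - 2152927)/(-2116512 - 148416) - (23 + 8*(-192)) = 68998/(-2264928) - (23 - 1536) = 68998*(-1/2264928) - 1*(-1513) = -34499/1132464 + 1513 = 1713383533/1132464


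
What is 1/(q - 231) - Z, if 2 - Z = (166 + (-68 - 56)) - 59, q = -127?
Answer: -6803/358 ≈ -19.003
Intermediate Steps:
Z = 19 (Z = 2 - ((166 + (-68 - 56)) - 59) = 2 - ((166 - 124) - 59) = 2 - (42 - 59) = 2 - 1*(-17) = 2 + 17 = 19)
1/(q - 231) - Z = 1/(-127 - 231) - 1*19 = 1/(-358) - 19 = -1/358 - 19 = -6803/358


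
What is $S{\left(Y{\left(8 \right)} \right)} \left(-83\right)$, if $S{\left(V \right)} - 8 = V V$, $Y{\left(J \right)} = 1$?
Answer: $-747$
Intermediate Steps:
$S{\left(V \right)} = 8 + V^{2}$ ($S{\left(V \right)} = 8 + V V = 8 + V^{2}$)
$S{\left(Y{\left(8 \right)} \right)} \left(-83\right) = \left(8 + 1^{2}\right) \left(-83\right) = \left(8 + 1\right) \left(-83\right) = 9 \left(-83\right) = -747$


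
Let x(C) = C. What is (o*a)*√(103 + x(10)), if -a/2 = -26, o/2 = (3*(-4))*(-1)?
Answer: 1248*√113 ≈ 13266.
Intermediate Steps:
o = 24 (o = 2*((3*(-4))*(-1)) = 2*(-12*(-1)) = 2*12 = 24)
a = 52 (a = -2*(-26) = 52)
(o*a)*√(103 + x(10)) = (24*52)*√(103 + 10) = 1248*√113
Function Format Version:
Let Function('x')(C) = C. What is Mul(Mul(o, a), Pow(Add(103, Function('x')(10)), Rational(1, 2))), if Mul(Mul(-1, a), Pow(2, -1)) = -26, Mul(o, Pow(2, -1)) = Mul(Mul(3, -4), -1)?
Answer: Mul(1248, Pow(113, Rational(1, 2))) ≈ 13266.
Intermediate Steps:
o = 24 (o = Mul(2, Mul(Mul(3, -4), -1)) = Mul(2, Mul(-12, -1)) = Mul(2, 12) = 24)
a = 52 (a = Mul(-2, -26) = 52)
Mul(Mul(o, a), Pow(Add(103, Function('x')(10)), Rational(1, 2))) = Mul(Mul(24, 52), Pow(Add(103, 10), Rational(1, 2))) = Mul(1248, Pow(113, Rational(1, 2)))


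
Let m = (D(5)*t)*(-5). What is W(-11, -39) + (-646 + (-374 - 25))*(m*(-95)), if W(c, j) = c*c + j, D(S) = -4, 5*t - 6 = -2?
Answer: 1588482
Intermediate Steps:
t = 4/5 (t = 6/5 + (1/5)*(-2) = 6/5 - 2/5 = 4/5 ≈ 0.80000)
W(c, j) = j + c**2 (W(c, j) = c**2 + j = j + c**2)
m = 16 (m = -4*4/5*(-5) = -16/5*(-5) = 16)
W(-11, -39) + (-646 + (-374 - 25))*(m*(-95)) = (-39 + (-11)**2) + (-646 + (-374 - 25))*(16*(-95)) = (-39 + 121) + (-646 - 399)*(-1520) = 82 - 1045*(-1520) = 82 + 1588400 = 1588482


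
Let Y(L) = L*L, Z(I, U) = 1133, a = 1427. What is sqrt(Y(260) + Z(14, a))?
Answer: 3*sqrt(7637) ≈ 262.17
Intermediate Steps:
Y(L) = L**2
sqrt(Y(260) + Z(14, a)) = sqrt(260**2 + 1133) = sqrt(67600 + 1133) = sqrt(68733) = 3*sqrt(7637)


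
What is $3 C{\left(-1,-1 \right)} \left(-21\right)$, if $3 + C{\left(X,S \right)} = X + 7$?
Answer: $-189$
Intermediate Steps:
$C{\left(X,S \right)} = 4 + X$ ($C{\left(X,S \right)} = -3 + \left(X + 7\right) = -3 + \left(7 + X\right) = 4 + X$)
$3 C{\left(-1,-1 \right)} \left(-21\right) = 3 \left(4 - 1\right) \left(-21\right) = 3 \cdot 3 \left(-21\right) = 9 \left(-21\right) = -189$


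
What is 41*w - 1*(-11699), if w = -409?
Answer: -5070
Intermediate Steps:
41*w - 1*(-11699) = 41*(-409) - 1*(-11699) = -16769 + 11699 = -5070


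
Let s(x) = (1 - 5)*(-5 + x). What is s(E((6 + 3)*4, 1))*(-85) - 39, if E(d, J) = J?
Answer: -1399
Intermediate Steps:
s(x) = 20 - 4*x (s(x) = -4*(-5 + x) = 20 - 4*x)
s(E((6 + 3)*4, 1))*(-85) - 39 = (20 - 4*1)*(-85) - 39 = (20 - 4)*(-85) - 39 = 16*(-85) - 39 = -1360 - 39 = -1399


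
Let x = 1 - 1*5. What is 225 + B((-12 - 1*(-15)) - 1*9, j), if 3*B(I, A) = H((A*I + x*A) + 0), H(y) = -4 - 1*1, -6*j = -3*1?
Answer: 670/3 ≈ 223.33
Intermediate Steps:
x = -4 (x = 1 - 5 = -4)
j = ½ (j = -(-1)/2 = -⅙*(-3) = ½ ≈ 0.50000)
H(y) = -5 (H(y) = -4 - 1 = -5)
B(I, A) = -5/3 (B(I, A) = (⅓)*(-5) = -5/3)
225 + B((-12 - 1*(-15)) - 1*9, j) = 225 - 5/3 = 670/3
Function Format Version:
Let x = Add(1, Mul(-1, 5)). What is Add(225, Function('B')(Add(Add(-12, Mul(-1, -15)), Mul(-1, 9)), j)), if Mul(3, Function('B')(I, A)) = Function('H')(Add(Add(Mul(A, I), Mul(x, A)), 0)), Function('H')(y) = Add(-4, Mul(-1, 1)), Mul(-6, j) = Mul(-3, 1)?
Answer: Rational(670, 3) ≈ 223.33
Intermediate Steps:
x = -4 (x = Add(1, -5) = -4)
j = Rational(1, 2) (j = Mul(Rational(-1, 6), Mul(-3, 1)) = Mul(Rational(-1, 6), -3) = Rational(1, 2) ≈ 0.50000)
Function('H')(y) = -5 (Function('H')(y) = Add(-4, -1) = -5)
Function('B')(I, A) = Rational(-5, 3) (Function('B')(I, A) = Mul(Rational(1, 3), -5) = Rational(-5, 3))
Add(225, Function('B')(Add(Add(-12, Mul(-1, -15)), Mul(-1, 9)), j)) = Add(225, Rational(-5, 3)) = Rational(670, 3)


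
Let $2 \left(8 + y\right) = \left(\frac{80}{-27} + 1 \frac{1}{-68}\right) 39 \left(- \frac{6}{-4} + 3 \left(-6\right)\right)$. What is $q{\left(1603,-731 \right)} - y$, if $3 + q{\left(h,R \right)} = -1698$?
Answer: $- \frac{2163269}{816} \approx -2651.1$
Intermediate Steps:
$q{\left(h,R \right)} = -1701$ ($q{\left(h,R \right)} = -3 - 1698 = -1701$)
$y = \frac{775253}{816}$ ($y = -8 + \frac{\left(\frac{80}{-27} + 1 \frac{1}{-68}\right) 39 \left(- \frac{6}{-4} + 3 \left(-6\right)\right)}{2} = -8 + \frac{\left(80 \left(- \frac{1}{27}\right) + 1 \left(- \frac{1}{68}\right)\right) 39 \left(\left(-6\right) \left(- \frac{1}{4}\right) - 18\right)}{2} = -8 + \frac{\left(- \frac{80}{27} - \frac{1}{68}\right) 39 \left(\frac{3}{2} - 18\right)}{2} = -8 + \frac{\left(- \frac{5467}{1836}\right) 39 \left(- \frac{33}{2}\right)}{2} = -8 + \frac{\left(- \frac{71071}{612}\right) \left(- \frac{33}{2}\right)}{2} = -8 + \frac{1}{2} \cdot \frac{781781}{408} = -8 + \frac{781781}{816} = \frac{775253}{816} \approx 950.06$)
$q{\left(1603,-731 \right)} - y = -1701 - \frac{775253}{816} = - \frac{2163269}{816}$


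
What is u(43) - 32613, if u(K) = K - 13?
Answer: -32583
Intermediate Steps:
u(K) = -13 + K
u(43) - 32613 = (-13 + 43) - 32613 = 30 - 32613 = -32583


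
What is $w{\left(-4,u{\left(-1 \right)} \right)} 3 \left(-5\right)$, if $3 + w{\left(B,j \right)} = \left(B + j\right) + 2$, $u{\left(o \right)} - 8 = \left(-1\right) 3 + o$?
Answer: $15$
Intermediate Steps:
$u{\left(o \right)} = 5 + o$ ($u{\left(o \right)} = 8 + \left(\left(-1\right) 3 + o\right) = 8 + \left(-3 + o\right) = 5 + o$)
$w{\left(B,j \right)} = -1 + B + j$ ($w{\left(B,j \right)} = -3 + \left(\left(B + j\right) + 2\right) = -3 + \left(2 + B + j\right) = -1 + B + j$)
$w{\left(-4,u{\left(-1 \right)} \right)} 3 \left(-5\right) = \left(-1 - 4 + \left(5 - 1\right)\right) 3 \left(-5\right) = \left(-1 - 4 + 4\right) 3 \left(-5\right) = \left(-1\right) 3 \left(-5\right) = \left(-3\right) \left(-5\right) = 15$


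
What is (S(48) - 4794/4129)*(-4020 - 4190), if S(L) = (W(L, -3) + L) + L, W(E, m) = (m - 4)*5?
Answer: -2028485750/4129 ≈ -4.9128e+5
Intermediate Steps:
W(E, m) = -20 + 5*m (W(E, m) = (-4 + m)*5 = -20 + 5*m)
S(L) = -35 + 2*L (S(L) = ((-20 + 5*(-3)) + L) + L = ((-20 - 15) + L) + L = (-35 + L) + L = -35 + 2*L)
(S(48) - 4794/4129)*(-4020 - 4190) = ((-35 + 2*48) - 4794/4129)*(-4020 - 4190) = ((-35 + 96) - 4794*1/4129)*(-8210) = (61 - 4794/4129)*(-8210) = (247075/4129)*(-8210) = -2028485750/4129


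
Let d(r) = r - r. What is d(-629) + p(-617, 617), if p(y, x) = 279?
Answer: 279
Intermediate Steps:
d(r) = 0
d(-629) + p(-617, 617) = 0 + 279 = 279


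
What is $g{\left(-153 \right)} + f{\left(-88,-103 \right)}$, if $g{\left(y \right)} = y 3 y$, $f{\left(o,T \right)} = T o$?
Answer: $79291$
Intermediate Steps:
$g{\left(y \right)} = 3 y^{2}$
$g{\left(-153 \right)} + f{\left(-88,-103 \right)} = 3 \left(-153\right)^{2} - -9064 = 3 \cdot 23409 + 9064 = 70227 + 9064 = 79291$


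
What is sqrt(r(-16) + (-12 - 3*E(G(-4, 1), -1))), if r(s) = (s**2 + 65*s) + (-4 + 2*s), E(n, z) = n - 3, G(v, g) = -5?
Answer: 2*I*sqrt(202) ≈ 28.425*I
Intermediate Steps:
E(n, z) = -3 + n
r(s) = -4 + s**2 + 67*s
sqrt(r(-16) + (-12 - 3*E(G(-4, 1), -1))) = sqrt((-4 + (-16)**2 + 67*(-16)) + (-12 - 3*(-3 - 5))) = sqrt((-4 + 256 - 1072) + (-12 - 3*(-8))) = sqrt(-820 + (-12 + 24)) = sqrt(-820 + 12) = sqrt(-808) = 2*I*sqrt(202)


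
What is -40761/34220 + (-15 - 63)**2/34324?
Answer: -297721521/293641820 ≈ -1.0139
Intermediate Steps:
-40761/34220 + (-15 - 63)**2/34324 = -40761*1/34220 + (-78)**2*(1/34324) = -40761/34220 + 6084*(1/34324) = -40761/34220 + 1521/8581 = -297721521/293641820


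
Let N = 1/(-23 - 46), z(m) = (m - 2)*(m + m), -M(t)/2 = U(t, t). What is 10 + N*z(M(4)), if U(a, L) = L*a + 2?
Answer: -682/23 ≈ -29.652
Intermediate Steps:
U(a, L) = 2 + L*a
M(t) = -4 - 2*t² (M(t) = -2*(2 + t*t) = -2*(2 + t²) = -4 - 2*t²)
z(m) = 2*m*(-2 + m) (z(m) = (-2 + m)*(2*m) = 2*m*(-2 + m))
N = -1/69 (N = 1/(-69) = -1/69 ≈ -0.014493)
10 + N*z(M(4)) = 10 - 2*(-4 - 2*4²)*(-2 + (-4 - 2*4²))/69 = 10 - 2*(-4 - 2*16)*(-2 + (-4 - 2*16))/69 = 10 - 2*(-4 - 32)*(-2 + (-4 - 32))/69 = 10 - 2*(-36)*(-2 - 36)/69 = 10 - 2*(-36)*(-38)/69 = 10 - 1/69*2736 = 10 - 912/23 = -682/23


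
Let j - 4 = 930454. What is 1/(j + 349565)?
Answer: 1/1280023 ≈ 7.8124e-7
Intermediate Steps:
j = 930458 (j = 4 + 930454 = 930458)
1/(j + 349565) = 1/(930458 + 349565) = 1/1280023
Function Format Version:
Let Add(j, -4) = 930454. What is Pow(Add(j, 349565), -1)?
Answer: Rational(1, 1280023) ≈ 7.8124e-7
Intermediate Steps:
j = 930458 (j = Add(4, 930454) = 930458)
Pow(Add(j, 349565), -1) = Pow(Add(930458, 349565), -1) = Pow(1280023, -1) = Rational(1, 1280023)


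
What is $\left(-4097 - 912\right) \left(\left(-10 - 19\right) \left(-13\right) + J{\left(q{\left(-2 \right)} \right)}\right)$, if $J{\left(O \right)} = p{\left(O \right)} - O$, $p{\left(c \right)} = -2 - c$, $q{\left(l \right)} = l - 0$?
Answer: $-1898411$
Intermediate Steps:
$q{\left(l \right)} = l$ ($q{\left(l \right)} = l + 0 = l$)
$J{\left(O \right)} = -2 - 2 O$ ($J{\left(O \right)} = \left(-2 - O\right) - O = -2 - 2 O$)
$\left(-4097 - 912\right) \left(\left(-10 - 19\right) \left(-13\right) + J{\left(q{\left(-2 \right)} \right)}\right) = \left(-4097 - 912\right) \left(\left(-10 - 19\right) \left(-13\right) - -2\right) = - 5009 \left(\left(-29\right) \left(-13\right) + \left(-2 + 4\right)\right) = - 5009 \left(377 + 2\right) = \left(-5009\right) 379 = -1898411$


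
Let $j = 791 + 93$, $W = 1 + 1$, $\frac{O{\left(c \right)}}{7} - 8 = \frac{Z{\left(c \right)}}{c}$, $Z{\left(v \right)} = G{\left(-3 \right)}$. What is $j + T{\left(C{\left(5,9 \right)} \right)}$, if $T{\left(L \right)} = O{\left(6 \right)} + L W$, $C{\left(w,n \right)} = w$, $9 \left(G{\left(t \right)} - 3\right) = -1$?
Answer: $\frac{25741}{27} \approx 953.37$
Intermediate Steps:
$G{\left(t \right)} = \frac{26}{9}$ ($G{\left(t \right)} = 3 + \frac{1}{9} \left(-1\right) = 3 - \frac{1}{9} = \frac{26}{9}$)
$Z{\left(v \right)} = \frac{26}{9}$
$O{\left(c \right)} = 56 + \frac{182}{9 c}$ ($O{\left(c \right)} = 56 + 7 \frac{26}{9 c} = 56 + \frac{182}{9 c}$)
$W = 2$
$T{\left(L \right)} = \frac{1603}{27} + 2 L$ ($T{\left(L \right)} = \left(56 + \frac{182}{9 \cdot 6}\right) + L 2 = \left(56 + \frac{182}{9} \cdot \frac{1}{6}\right) + 2 L = \left(56 + \frac{91}{27}\right) + 2 L = \frac{1603}{27} + 2 L$)
$j = 884$
$j + T{\left(C{\left(5,9 \right)} \right)} = 884 + \left(\frac{1603}{27} + 2 \cdot 5\right) = 884 + \left(\frac{1603}{27} + 10\right) = 884 + \frac{1873}{27} = \frac{25741}{27}$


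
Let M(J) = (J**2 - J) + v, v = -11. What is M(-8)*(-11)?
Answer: -671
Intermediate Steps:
M(J) = -11 + J**2 - J (M(J) = (J**2 - J) - 11 = -11 + J**2 - J)
M(-8)*(-11) = (-11 + (-8)**2 - 1*(-8))*(-11) = (-11 + 64 + 8)*(-11) = 61*(-11) = -671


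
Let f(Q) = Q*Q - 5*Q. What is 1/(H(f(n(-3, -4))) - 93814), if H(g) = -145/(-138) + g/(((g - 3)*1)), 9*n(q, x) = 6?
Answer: -7314/686144323 ≈ -1.0660e-5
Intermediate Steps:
n(q, x) = ⅔ (n(q, x) = (⅑)*6 = ⅔)
f(Q) = Q² - 5*Q
H(g) = 145/138 + g/(-3 + g) (H(g) = -145*(-1/138) + g/(((-3 + g)*1)) = 145/138 + g/(-3 + g))
1/(H(f(n(-3, -4))) - 93814) = 1/((-435 + 283*(2*(-5 + ⅔)/3))/(138*(-3 + 2*(-5 + ⅔)/3)) - 93814) = 1/((-435 + 283*((⅔)*(-13/3)))/(138*(-3 + (⅔)*(-13/3))) - 93814) = 1/((-435 + 283*(-26/9))/(138*(-3 - 26/9)) - 93814) = 1/((-435 - 7358/9)/(138*(-53/9)) - 93814) = 1/((1/138)*(-9/53)*(-11273/9) - 93814) = 1/(11273/7314 - 93814) = 1/(-686144323/7314) = -7314/686144323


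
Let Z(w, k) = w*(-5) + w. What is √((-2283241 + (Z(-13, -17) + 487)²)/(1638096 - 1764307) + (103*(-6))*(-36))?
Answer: 2*√88661178085782/126211 ≈ 149.21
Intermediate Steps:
Z(w, k) = -4*w (Z(w, k) = -5*w + w = -4*w)
√((-2283241 + (Z(-13, -17) + 487)²)/(1638096 - 1764307) + (103*(-6))*(-36)) = √((-2283241 + (-4*(-13) + 487)²)/(1638096 - 1764307) + (103*(-6))*(-36)) = √((-2283241 + (52 + 487)²)/(-126211) - 618*(-36)) = √((-2283241 + 539²)*(-1/126211) + 22248) = √((-2283241 + 290521)*(-1/126211) + 22248) = √(-1992720*(-1/126211) + 22248) = √(1992720/126211 + 22248) = √(2809935048/126211) = 2*√88661178085782/126211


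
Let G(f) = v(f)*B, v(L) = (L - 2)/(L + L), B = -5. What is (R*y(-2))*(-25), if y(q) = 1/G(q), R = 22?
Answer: 110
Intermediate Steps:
v(L) = (-2 + L)/(2*L) (v(L) = (-2 + L)/((2*L)) = (-2 + L)*(1/(2*L)) = (-2 + L)/(2*L))
G(f) = -5*(-2 + f)/(2*f) (G(f) = ((-2 + f)/(2*f))*(-5) = -5*(-2 + f)/(2*f))
y(q) = 1/(-5/2 + 5/q)
(R*y(-2))*(-25) = (22*((⅖)*(-2)/(2 - 1*(-2))))*(-25) = (22*((⅖)*(-2)/(2 + 2)))*(-25) = (22*((⅖)*(-2)/4))*(-25) = (22*((⅖)*(-2)*(¼)))*(-25) = (22*(-⅕))*(-25) = -22/5*(-25) = 110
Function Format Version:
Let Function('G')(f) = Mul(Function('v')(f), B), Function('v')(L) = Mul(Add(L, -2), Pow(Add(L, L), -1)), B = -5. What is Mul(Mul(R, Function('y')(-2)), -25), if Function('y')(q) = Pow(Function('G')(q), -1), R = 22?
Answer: 110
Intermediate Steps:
Function('v')(L) = Mul(Rational(1, 2), Pow(L, -1), Add(-2, L)) (Function('v')(L) = Mul(Add(-2, L), Pow(Mul(2, L), -1)) = Mul(Add(-2, L), Mul(Rational(1, 2), Pow(L, -1))) = Mul(Rational(1, 2), Pow(L, -1), Add(-2, L)))
Function('G')(f) = Mul(Rational(-5, 2), Pow(f, -1), Add(-2, f)) (Function('G')(f) = Mul(Mul(Rational(1, 2), Pow(f, -1), Add(-2, f)), -5) = Mul(Rational(-5, 2), Pow(f, -1), Add(-2, f)))
Function('y')(q) = Pow(Add(Rational(-5, 2), Mul(5, Pow(q, -1))), -1)
Mul(Mul(R, Function('y')(-2)), -25) = Mul(Mul(22, Mul(Rational(2, 5), -2, Pow(Add(2, Mul(-1, -2)), -1))), -25) = Mul(Mul(22, Mul(Rational(2, 5), -2, Pow(Add(2, 2), -1))), -25) = Mul(Mul(22, Mul(Rational(2, 5), -2, Pow(4, -1))), -25) = Mul(Mul(22, Mul(Rational(2, 5), -2, Rational(1, 4))), -25) = Mul(Mul(22, Rational(-1, 5)), -25) = Mul(Rational(-22, 5), -25) = 110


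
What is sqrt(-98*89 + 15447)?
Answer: 5*sqrt(269) ≈ 82.006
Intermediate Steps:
sqrt(-98*89 + 15447) = sqrt(-8722 + 15447) = sqrt(6725) = 5*sqrt(269)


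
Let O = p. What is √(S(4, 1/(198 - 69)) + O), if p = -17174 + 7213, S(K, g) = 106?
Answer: 3*I*√1095 ≈ 99.272*I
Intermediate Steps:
p = -9961
O = -9961
√(S(4, 1/(198 - 69)) + O) = √(106 - 9961) = √(-9855) = 3*I*√1095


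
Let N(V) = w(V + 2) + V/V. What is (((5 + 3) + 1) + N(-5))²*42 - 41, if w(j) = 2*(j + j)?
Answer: 127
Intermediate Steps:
w(j) = 4*j (w(j) = 2*(2*j) = 4*j)
N(V) = 9 + 4*V (N(V) = 4*(V + 2) + V/V = 4*(2 + V) + 1 = (8 + 4*V) + 1 = 9 + 4*V)
(((5 + 3) + 1) + N(-5))²*42 - 41 = (((5 + 3) + 1) + (9 + 4*(-5)))²*42 - 41 = ((8 + 1) + (9 - 20))²*42 - 41 = (9 - 11)²*42 - 41 = (-2)²*42 - 41 = 4*42 - 41 = 168 - 41 = 127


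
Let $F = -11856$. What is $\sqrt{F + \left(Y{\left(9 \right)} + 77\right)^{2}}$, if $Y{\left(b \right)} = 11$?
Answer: $4 i \sqrt{257} \approx 64.125 i$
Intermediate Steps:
$\sqrt{F + \left(Y{\left(9 \right)} + 77\right)^{2}} = \sqrt{-11856 + \left(11 + 77\right)^{2}} = \sqrt{-11856 + 88^{2}} = \sqrt{-11856 + 7744} = \sqrt{-4112} = 4 i \sqrt{257}$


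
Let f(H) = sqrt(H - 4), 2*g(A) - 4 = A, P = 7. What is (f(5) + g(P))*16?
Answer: 104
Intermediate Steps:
g(A) = 2 + A/2
f(H) = sqrt(-4 + H)
(f(5) + g(P))*16 = (sqrt(-4 + 5) + (2 + (1/2)*7))*16 = (sqrt(1) + (2 + 7/2))*16 = (1 + 11/2)*16 = (13/2)*16 = 104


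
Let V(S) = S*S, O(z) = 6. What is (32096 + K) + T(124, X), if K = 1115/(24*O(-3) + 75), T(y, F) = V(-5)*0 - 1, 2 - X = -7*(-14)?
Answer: 7029920/219 ≈ 32100.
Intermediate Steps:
V(S) = S**2
X = -96 (X = 2 - (-7)*(-14) = 2 - 1*98 = 2 - 98 = -96)
T(y, F) = -1 (T(y, F) = (-5)**2*0 - 1 = 25*0 - 1 = 0 - 1 = -1)
K = 1115/219 (K = 1115/(24*6 + 75) = 1115/(144 + 75) = 1115/219 ≈ 5.0913)
(32096 + K) + T(124, X) = (32096 + 1115/219) - 1 = 7030139/219 - 1 = 7029920/219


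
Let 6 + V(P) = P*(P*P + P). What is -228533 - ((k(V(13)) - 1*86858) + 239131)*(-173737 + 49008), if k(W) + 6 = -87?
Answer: 18981030687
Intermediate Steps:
V(P) = -6 + P*(P + P**2) (V(P) = -6 + P*(P*P + P) = -6 + P*(P**2 + P) = -6 + P*(P + P**2))
k(W) = -93 (k(W) = -6 - 87 = -93)
-228533 - ((k(V(13)) - 1*86858) + 239131)*(-173737 + 49008) = -228533 - ((-93 - 1*86858) + 239131)*(-173737 + 49008) = -228533 - ((-93 - 86858) + 239131)*(-124729) = -228533 - (-86951 + 239131)*(-124729) = -228533 - 152180*(-124729) = -228533 - 1*(-18981259220) = -228533 + 18981259220 = 18981030687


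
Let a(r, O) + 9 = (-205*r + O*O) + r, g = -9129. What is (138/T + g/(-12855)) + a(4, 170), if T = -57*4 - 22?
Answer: 3007551317/107125 ≈ 28075.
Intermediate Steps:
a(r, O) = -9 + O² - 204*r (a(r, O) = -9 + ((-205*r + O*O) + r) = -9 + ((-205*r + O²) + r) = -9 + ((O² - 205*r) + r) = -9 + (O² - 204*r) = -9 + O² - 204*r)
T = -250 (T = -228 - 22 = -250)
(138/T + g/(-12855)) + a(4, 170) = (138/(-250) - 9129/(-12855)) + (-9 + 170² - 204*4) = (138*(-1/250) - 9129*(-1/12855)) + (-9 + 28900 - 816) = (-69/125 + 3043/4285) + 28075 = 16942/107125 + 28075 = 3007551317/107125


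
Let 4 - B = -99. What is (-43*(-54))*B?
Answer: 239166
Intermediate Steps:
B = 103 (B = 4 - 1*(-99) = 4 + 99 = 103)
(-43*(-54))*B = -43*(-54)*103 = 2322*103 = 239166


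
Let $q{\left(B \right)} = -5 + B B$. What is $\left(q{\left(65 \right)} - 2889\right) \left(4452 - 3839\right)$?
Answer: $815903$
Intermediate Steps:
$q{\left(B \right)} = -5 + B^{2}$
$\left(q{\left(65 \right)} - 2889\right) \left(4452 - 3839\right) = \left(\left(-5 + 65^{2}\right) - 2889\right) \left(4452 - 3839\right) = \left(\left(-5 + 4225\right) - 2889\right) 613 = \left(4220 - 2889\right) 613 = 1331 \cdot 613 = 815903$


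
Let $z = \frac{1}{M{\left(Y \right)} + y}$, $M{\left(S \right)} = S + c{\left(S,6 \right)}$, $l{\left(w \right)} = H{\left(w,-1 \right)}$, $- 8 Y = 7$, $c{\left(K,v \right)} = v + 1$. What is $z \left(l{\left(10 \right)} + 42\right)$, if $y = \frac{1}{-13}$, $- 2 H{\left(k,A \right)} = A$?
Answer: $\frac{260}{37} \approx 7.027$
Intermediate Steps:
$c{\left(K,v \right)} = 1 + v$
$H{\left(k,A \right)} = - \frac{A}{2}$
$Y = - \frac{7}{8}$ ($Y = \left(- \frac{1}{8}\right) 7 = - \frac{7}{8} \approx -0.875$)
$l{\left(w \right)} = \frac{1}{2}$ ($l{\left(w \right)} = \left(- \frac{1}{2}\right) \left(-1\right) = \frac{1}{2}$)
$M{\left(S \right)} = 7 + S$ ($M{\left(S \right)} = S + \left(1 + 6\right) = S + 7 = 7 + S$)
$y = - \frac{1}{13} \approx -0.076923$
$z = \frac{104}{629}$ ($z = \frac{1}{\left(7 - \frac{7}{8}\right) - \frac{1}{13}} = \frac{1}{\frac{49}{8} - \frac{1}{13}} = \frac{1}{\frac{629}{104}} = \frac{104}{629} \approx 0.16534$)
$z \left(l{\left(10 \right)} + 42\right) = \frac{104 \left(\frac{1}{2} + 42\right)}{629} = \frac{104}{629} \cdot \frac{85}{2} = \frac{260}{37}$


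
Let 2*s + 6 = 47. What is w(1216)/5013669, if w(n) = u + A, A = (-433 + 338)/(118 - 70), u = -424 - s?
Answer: -21431/240656112 ≈ -8.9052e-5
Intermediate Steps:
s = 41/2 (s = -3 + (1/2)*47 = -3 + 47/2 = 41/2 ≈ 20.500)
u = -889/2 (u = -424 - 1*41/2 = -424 - 41/2 = -889/2 ≈ -444.50)
A = -95/48 ≈ -1.9792
w(n) = -21431/48 (w(n) = -889/2 - 95/48 = -21431/48)
w(1216)/5013669 = -21431/48/5013669 = -21431/48*1/5013669 = -21431/240656112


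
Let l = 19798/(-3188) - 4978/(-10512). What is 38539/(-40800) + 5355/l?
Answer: -7698845310859/8239144800 ≈ -934.42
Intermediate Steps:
l = -24030839/4189032 (l = 19798*(-1/3188) - 4978*(-1/10512) = -9899/1594 + 2489/5256 = -24030839/4189032 ≈ -5.7366)
38539/(-40800) + 5355/l = 38539/(-40800) + 5355/(-24030839/4189032) = 38539*(-1/40800) + 5355*(-4189032/24030839) = -2267/2400 - 3204609480/3432977 = -7698845310859/8239144800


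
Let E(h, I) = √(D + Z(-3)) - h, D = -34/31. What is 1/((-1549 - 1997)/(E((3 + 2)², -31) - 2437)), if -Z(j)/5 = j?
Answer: 1231/1773 - √13361/109926 ≈ 0.69325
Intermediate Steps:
Z(j) = -5*j
D = -34/31 ≈ -1.0968
E(h, I) = -h + √13361/31 (E(h, I) = √(-34/31 - 5*(-3)) - h = √(-34/31 + 15) - h = √(431/31) - h = √13361/31 - h = -h + √13361/31)
1/((-1549 - 1997)/(E((3 + 2)², -31) - 2437)) = 1/((-1549 - 1997)/((-(3 + 2)² + √13361/31) - 2437)) = 1/(-3546/((-1*5² + √13361/31) - 2437)) = 1/(-3546/((-1*25 + √13361/31) - 2437)) = 1/(-3546/((-25 + √13361/31) - 2437)) = 1/(-3546/(-2462 + √13361/31)) = 1231/1773 - √13361/109926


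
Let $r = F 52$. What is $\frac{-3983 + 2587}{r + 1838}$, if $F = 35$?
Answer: $- \frac{698}{1829} \approx -0.38163$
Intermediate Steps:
$r = 1820$ ($r = 35 \cdot 52 = 1820$)
$\frac{-3983 + 2587}{r + 1838} = \frac{-3983 + 2587}{1820 + 1838} = - \frac{1396}{3658} = \left(-1396\right) \frac{1}{3658} = - \frac{698}{1829}$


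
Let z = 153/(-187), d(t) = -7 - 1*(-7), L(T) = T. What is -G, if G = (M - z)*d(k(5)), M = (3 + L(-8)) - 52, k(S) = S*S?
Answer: 0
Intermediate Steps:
k(S) = S**2
M = -57 (M = (3 - 8) - 52 = -5 - 52 = -57)
d(t) = 0 (d(t) = -7 + 7 = 0)
z = -9/11 (z = 153*(-1/187) = -9/11 ≈ -0.81818)
G = 0 (G = (-57 - 1*(-9/11))*0 = (-57 + 9/11)*0 = -618/11*0 = 0)
-G = -1*0 = 0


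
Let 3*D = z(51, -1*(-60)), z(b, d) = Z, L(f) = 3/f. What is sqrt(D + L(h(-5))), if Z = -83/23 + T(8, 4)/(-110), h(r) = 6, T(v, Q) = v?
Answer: I*sqrt(41889210)/7590 ≈ 0.85273*I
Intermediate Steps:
Z = -4657/1265 (Z = -83/23 + 8/(-110) = -83*1/23 + 8*(-1/110) = -83/23 - 4/55 = -4657/1265 ≈ -3.6814)
z(b, d) = -4657/1265
D = -4657/3795 (D = (1/3)*(-4657/1265) = -4657/3795 ≈ -1.2271)
sqrt(D + L(h(-5))) = sqrt(-4657/3795 + 3/6) = sqrt(-4657/3795 + 3*(1/6)) = sqrt(-4657/3795 + 1/2) = sqrt(-5519/7590) = I*sqrt(41889210)/7590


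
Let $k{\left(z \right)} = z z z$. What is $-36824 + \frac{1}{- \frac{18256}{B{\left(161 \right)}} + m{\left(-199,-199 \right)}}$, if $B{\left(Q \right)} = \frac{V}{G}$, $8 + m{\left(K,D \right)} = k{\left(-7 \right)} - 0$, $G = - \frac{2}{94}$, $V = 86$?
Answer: $- \frac{25785750253}{700243} \approx -36824.0$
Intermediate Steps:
$G = - \frac{1}{47}$ ($G = \left(-2\right) \frac{1}{94} = - \frac{1}{47} \approx -0.021277$)
$k{\left(z \right)} = z^{3}$ ($k{\left(z \right)} = z^{2} z = z^{3}$)
$m{\left(K,D \right)} = -351$ ($m{\left(K,D \right)} = -8 + \left(\left(-7\right)^{3} - 0\right) = -8 + \left(-343 + 0\right) = -8 - 343 = -351$)
$B{\left(Q \right)} = -4042$ ($B{\left(Q \right)} = \frac{86}{- \frac{1}{47}} = 86 \left(-47\right) = -4042$)
$-36824 + \frac{1}{- \frac{18256}{B{\left(161 \right)}} + m{\left(-199,-199 \right)}} = -36824 + \frac{1}{- \frac{18256}{-4042} - 351} = -36824 + \frac{1}{\left(-18256\right) \left(- \frac{1}{4042}\right) - 351} = -36824 + \frac{1}{\frac{9128}{2021} - 351} = -36824 + \frac{1}{- \frac{700243}{2021}} = -36824 - \frac{2021}{700243} = - \frac{25785750253}{700243}$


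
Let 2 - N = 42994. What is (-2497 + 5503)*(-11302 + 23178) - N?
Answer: 35742248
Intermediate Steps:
N = -42992 (N = 2 - 1*42994 = 2 - 42994 = -42992)
(-2497 + 5503)*(-11302 + 23178) - N = (-2497 + 5503)*(-11302 + 23178) - 1*(-42992) = 3006*11876 + 42992 = 35699256 + 42992 = 35742248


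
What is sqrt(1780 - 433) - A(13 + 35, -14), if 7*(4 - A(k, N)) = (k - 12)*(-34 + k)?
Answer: 68 + sqrt(1347) ≈ 104.70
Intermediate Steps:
A(k, N) = 4 - (-34 + k)*(-12 + k)/7 (A(k, N) = 4 - (k - 12)*(-34 + k)/7 = 4 - (-12 + k)*(-34 + k)/7 = 4 - (-34 + k)*(-12 + k)/7)
sqrt(1780 - 433) - A(13 + 35, -14) = sqrt(1780 - 433) - (-380/7 - (13 + 35)**2/7 + 46*(13 + 35)/7) = sqrt(1347) - (-380/7 - 1/7*48**2 + (46/7)*48) = sqrt(1347) - (-380/7 - 1/7*2304 + 2208/7) = sqrt(1347) - (-380/7 - 2304/7 + 2208/7) = sqrt(1347) - 1*(-68) = sqrt(1347) + 68 = 68 + sqrt(1347)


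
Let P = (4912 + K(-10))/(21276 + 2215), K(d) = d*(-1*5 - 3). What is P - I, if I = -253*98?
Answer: 44803142/1807 ≈ 24794.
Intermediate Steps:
K(d) = -8*d (K(d) = d*(-5 - 3) = d*(-8) = -8*d)
P = 384/1807 (P = (4912 - 8*(-10))/(21276 + 2215) = (4912 + 80)/23491 = 4992*(1/23491) = 384/1807 ≈ 0.21251)
I = -24794
P - I = 384/1807 - 1*(-24794) = 384/1807 + 24794 = 44803142/1807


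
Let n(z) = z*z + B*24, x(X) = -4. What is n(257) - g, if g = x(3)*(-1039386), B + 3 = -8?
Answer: -4091759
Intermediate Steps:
B = -11 (B = -3 - 8 = -11)
g = 4157544 (g = -4*(-1039386) = 4157544)
n(z) = -264 + z² (n(z) = z*z - 11*24 = z² - 264 = -264 + z²)
n(257) - g = (-264 + 257²) - 1*4157544 = (-264 + 66049) - 4157544 = 65785 - 4157544 = -4091759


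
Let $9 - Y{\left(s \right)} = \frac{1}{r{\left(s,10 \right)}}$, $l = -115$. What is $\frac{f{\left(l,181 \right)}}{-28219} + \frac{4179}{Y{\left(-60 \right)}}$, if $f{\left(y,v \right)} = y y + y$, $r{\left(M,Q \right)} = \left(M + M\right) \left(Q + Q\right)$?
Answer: $\frac{282742093290}{609558619} \approx 463.85$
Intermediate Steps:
$r{\left(M,Q \right)} = 4 M Q$ ($r{\left(M,Q \right)} = 2 M 2 Q = 4 M Q$)
$Y{\left(s \right)} = 9 - \frac{1}{40 s}$ ($Y{\left(s \right)} = 9 - \frac{1}{4 s 10} = 9 - \frac{1}{40 s}$)
$f{\left(y,v \right)} = y + y^{2}$ ($f{\left(y,v \right)} = y^{2} + y = y + y^{2}$)
$\frac{f{\left(l,181 \right)}}{-28219} + \frac{4179}{Y{\left(-60 \right)}} = \frac{\left(-115\right) \left(1 - 115\right)}{-28219} + \frac{4179}{9 - \frac{1}{40 \left(-60\right)}} = \left(-115\right) \left(-114\right) \left(- \frac{1}{28219}\right) + \frac{4179}{9 - - \frac{1}{2400}} = 13110 \left(- \frac{1}{28219}\right) + \frac{4179}{9 + \frac{1}{2400}} = - \frac{13110}{28219} + \frac{4179}{\frac{21601}{2400}} = - \frac{13110}{28219} + 4179 \cdot \frac{2400}{21601} = - \frac{13110}{28219} + \frac{10029600}{21601} = \frac{282742093290}{609558619}$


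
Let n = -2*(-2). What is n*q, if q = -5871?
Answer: -23484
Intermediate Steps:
n = 4
n*q = 4*(-5871) = -23484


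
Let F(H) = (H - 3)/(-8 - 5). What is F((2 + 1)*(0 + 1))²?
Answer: 0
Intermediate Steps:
F(H) = 3/13 - H/13 (F(H) = (-3 + H)/(-13) = (-3 + H)*(-1/13) = 3/13 - H/13)
F((2 + 1)*(0 + 1))² = (3/13 - (2 + 1)*(0 + 1)/13)² = (3/13 - 3/13)² = 0² = 0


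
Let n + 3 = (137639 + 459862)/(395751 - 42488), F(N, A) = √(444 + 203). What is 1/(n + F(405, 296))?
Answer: 163309245744/80528491223399 + 124794747169*√647/80528491223399 ≈ 0.041446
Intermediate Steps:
F(N, A) = √647
n = -462288/353263 (n = -3 + (137639 + 459862)/(395751 - 42488) = -3 + 597501/353263 = -462288/353263 ≈ -1.3086)
1/(n + F(405, 296)) = 1/(-462288/353263 + √647)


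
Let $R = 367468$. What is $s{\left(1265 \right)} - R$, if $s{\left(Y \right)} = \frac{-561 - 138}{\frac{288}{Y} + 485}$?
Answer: $- \frac{225557519719}{613813} \approx -3.6747 \cdot 10^{5}$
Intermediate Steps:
$s{\left(Y \right)} = - \frac{699}{485 + \frac{288}{Y}}$
$s{\left(1265 \right)} - R = \left(-699\right) 1265 \frac{1}{288 + 485 \cdot 1265} - 367468 = \left(-699\right) 1265 \frac{1}{288 + 613525} - 367468 = \left(-699\right) 1265 \cdot \frac{1}{613813} - 367468 = - \frac{884235}{613813} - 367468 = - \frac{225557519719}{613813}$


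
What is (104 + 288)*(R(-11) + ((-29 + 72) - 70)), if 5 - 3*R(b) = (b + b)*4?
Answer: 1568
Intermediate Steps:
R(b) = 5/3 - 8*b/3 (R(b) = 5/3 - (b + b)*4/3 = 5/3 - 2*b*4/3 = 5/3 - 8*b/3)
(104 + 288)*(R(-11) + ((-29 + 72) - 70)) = (104 + 288)*((5/3 - 8/3*(-11)) + ((-29 + 72) - 70)) = 392*((5/3 + 88/3) + (43 - 70)) = 392*(31 - 27) = 392*4 = 1568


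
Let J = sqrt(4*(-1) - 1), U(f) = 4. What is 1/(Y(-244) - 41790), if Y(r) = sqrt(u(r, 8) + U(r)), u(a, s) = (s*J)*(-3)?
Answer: -1/(41790 - sqrt(4 - 24*I*sqrt(5))) ≈ -2.3932e-5 + 2.8584e-9*I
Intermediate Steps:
J = I*sqrt(5) (J = sqrt(-4 - 1) = sqrt(-5) = I*sqrt(5) ≈ 2.2361*I)
u(a, s) = -3*I*s*sqrt(5) (u(a, s) = (s*(I*sqrt(5)))*(-3) = (I*s*sqrt(5))*(-3) = -3*I*s*sqrt(5))
Y(r) = sqrt(4 - 24*I*sqrt(5)) (Y(r) = sqrt(-3*I*8*sqrt(5) + 4) = sqrt(-24*I*sqrt(5) + 4) = sqrt(4 - 24*I*sqrt(5)))
1/(Y(-244) - 41790) = 1/(2*sqrt(1 - 6*I*sqrt(5)) - 41790) = 1/(-41790 + 2*sqrt(1 - 6*I*sqrt(5)))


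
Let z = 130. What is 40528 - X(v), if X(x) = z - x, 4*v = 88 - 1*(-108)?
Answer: 40447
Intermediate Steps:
v = 49 (v = (88 - 1*(-108))/4 = (88 + 108)/4 = (¼)*196 = 49)
X(x) = 130 - x
40528 - X(v) = 40528 - (130 - 1*49) = 40528 - (130 - 49) = 40528 - 1*81 = 40528 - 81 = 40447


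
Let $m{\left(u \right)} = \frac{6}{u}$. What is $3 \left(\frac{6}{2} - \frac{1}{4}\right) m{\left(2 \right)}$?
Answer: $\frac{99}{4} \approx 24.75$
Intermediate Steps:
$3 \left(\frac{6}{2} - \frac{1}{4}\right) m{\left(2 \right)} = 3 \left(\frac{6}{2} - \frac{1}{4}\right) \frac{6}{2} = 3 \left(6 \cdot \frac{1}{2} - \frac{1}{4}\right) 6 \cdot \frac{1}{2} = 3 \left(3 - \frac{1}{4}\right) 3 = 3 \cdot \frac{11}{4} \cdot 3 = \frac{33}{4} \cdot 3 = \frac{99}{4}$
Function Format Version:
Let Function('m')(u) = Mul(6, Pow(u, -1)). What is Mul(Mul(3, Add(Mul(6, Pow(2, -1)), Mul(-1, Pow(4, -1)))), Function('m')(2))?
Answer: Rational(99, 4) ≈ 24.750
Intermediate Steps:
Mul(Mul(3, Add(Mul(6, Pow(2, -1)), Mul(-1, Pow(4, -1)))), Function('m')(2)) = Mul(Mul(3, Add(Mul(6, Pow(2, -1)), Mul(-1, Pow(4, -1)))), Mul(6, Pow(2, -1))) = Mul(Mul(3, Add(Mul(6, Rational(1, 2)), Mul(-1, Rational(1, 4)))), Mul(6, Rational(1, 2))) = Mul(Mul(3, Add(3, Rational(-1, 4))), 3) = Mul(Mul(3, Rational(11, 4)), 3) = Mul(Rational(33, 4), 3) = Rational(99, 4)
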